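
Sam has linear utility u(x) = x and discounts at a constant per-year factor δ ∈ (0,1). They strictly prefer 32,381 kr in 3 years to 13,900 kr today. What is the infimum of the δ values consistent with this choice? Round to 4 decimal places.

Under u(x) = x this choice says 13900 < δ^3·32381.
Dividing by 32381: δ^3 > 0.42926. Both sides are positive, so the cube root keeps the direction.
δ > 0.42926^(1/3) = 0.7544.

δ > 0.7544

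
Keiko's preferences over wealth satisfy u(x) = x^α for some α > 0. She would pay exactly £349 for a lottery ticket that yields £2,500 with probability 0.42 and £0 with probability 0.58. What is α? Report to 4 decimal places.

α ≈ 0.4406

EU(lottery) = 0.42·2500^α + 0.58·0 = 0.42·2500^α.
Setting u(349) equal to that: 349^α = 0.42·2500^α ⇒ (349/2500)^α = 0.42.
Take logs: α = ln 0.42 / ln(349/2500) ≈ 0.440585.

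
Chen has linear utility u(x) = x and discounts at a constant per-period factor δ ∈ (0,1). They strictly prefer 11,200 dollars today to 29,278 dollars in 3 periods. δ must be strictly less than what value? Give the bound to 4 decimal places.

The preference means 11200 > δ^3·29278.
Dividing by 29278: δ^3 < 0.38254. Both sides are positive, so the cube root keeps the direction.
δ < (11200/29278)^(1/3) ≈ 0.7259.

δ < 0.7259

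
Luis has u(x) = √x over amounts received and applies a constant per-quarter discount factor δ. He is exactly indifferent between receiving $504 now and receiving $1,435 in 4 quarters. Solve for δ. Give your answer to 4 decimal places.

The payoff in 4 quarters is discounted by δ^4, so u(504) = δ^4·u(1435) and δ^4 = u(504)/u(1435).
Since u(x) = √x, δ^4 = √(504/1435) = 0.59264.
So δ = 0.59264^(1/4) ≈ 0.8774.

δ ≈ 0.8774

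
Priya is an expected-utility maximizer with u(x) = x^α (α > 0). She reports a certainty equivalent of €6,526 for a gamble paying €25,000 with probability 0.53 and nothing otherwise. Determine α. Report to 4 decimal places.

The lottery's expected utility is 0.53·u(25000) + 0.47·u(0) = 0.53·25000^α (since u(0) = 0 for α > 0).
Indifference: 6526^α = 0.53·25000^α, so (6526/25000)^α = 0.53.
Taking logs: α·ln(6526/25000) = ln(0.53), so α = -0.6348783 / -1.3430816 ≈ 0.4727.

α ≈ 0.4727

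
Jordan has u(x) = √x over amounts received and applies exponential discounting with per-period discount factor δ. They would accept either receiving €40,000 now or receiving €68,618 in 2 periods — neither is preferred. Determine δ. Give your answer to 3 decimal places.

Indifference means u(40000) = δ^2 · u(68618), so δ^2 = u(40000)/u(68618).
Since u(x) = √x, δ^2 = √(40000/68618) = 0.76350.
Hence δ = (0.76350)^(1/2) = 0.87379.

δ ≈ 0.874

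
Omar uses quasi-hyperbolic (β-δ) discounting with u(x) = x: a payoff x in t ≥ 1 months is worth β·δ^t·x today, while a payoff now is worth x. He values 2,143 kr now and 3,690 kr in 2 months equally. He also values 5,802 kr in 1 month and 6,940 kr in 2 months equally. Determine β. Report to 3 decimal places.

β ≈ 0.831

From the later pair, β·δ^1·5802 = β·δ^2·6940; dividing through, δ = 5802/6940 = 0.83602.
Substituting δ into 2143 = β·δ^2·3690: β = 2143/(2579.068) ≈ 0.831.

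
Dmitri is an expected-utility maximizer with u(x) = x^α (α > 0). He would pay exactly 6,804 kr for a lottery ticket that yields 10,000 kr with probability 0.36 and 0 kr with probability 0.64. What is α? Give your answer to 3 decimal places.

EU(lottery) = 0.36·10000^α + 0.64·0 = 0.36·10000^α.
Indifference: 6804^α = 0.36·10000^α, so (6804/10000)^α = 0.36.
Take logs: α = ln 0.36 / ln(6804/10000) ≈ 2.65313.

α ≈ 2.653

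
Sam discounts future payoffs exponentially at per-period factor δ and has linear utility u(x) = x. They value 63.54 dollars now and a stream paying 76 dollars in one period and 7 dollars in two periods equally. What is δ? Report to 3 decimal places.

The stream is worth 76δ + 7δ² today, so 76δ + 7δ² = 63.54.
That is, 7δ² + 76δ − 63.54 = 0, a quadratic in δ.
By the quadratic formula (taking the positive root), δ = (−76 + √7555.12) / 14 ≈ 0.780.

δ ≈ 0.780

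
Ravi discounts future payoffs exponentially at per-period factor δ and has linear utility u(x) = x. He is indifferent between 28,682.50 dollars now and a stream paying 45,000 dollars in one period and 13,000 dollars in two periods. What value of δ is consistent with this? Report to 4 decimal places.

Equating present values: 28682.50 = 45000δ + 13000δ².
That is, 13000δ² + 45000δ − 28682.50 = 0, a quadratic in δ.
The positive root is δ = [−45000 + √(45000² + 4·13000·28682.50)] / (2·13000) = (−45000 + 59300.000)/26000 ≈ 0.5500.

δ ≈ 0.5500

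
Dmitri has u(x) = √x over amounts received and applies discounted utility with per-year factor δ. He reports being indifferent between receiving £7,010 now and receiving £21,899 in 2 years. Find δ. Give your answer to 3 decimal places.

δ ≈ 0.752

Indifference means u(7010) = δ^2 · u(21899), so δ^2 = u(7010)/u(21899).
With u(x) = √x: δ^2 = √7010/√21899 = √(7010/21899) = 0.56578.
So δ = 0.56578^(1/2) ≈ 0.752.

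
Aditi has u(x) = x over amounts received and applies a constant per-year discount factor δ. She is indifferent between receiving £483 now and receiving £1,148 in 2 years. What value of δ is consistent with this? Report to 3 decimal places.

Indifference means u(483) = δ^2 · u(1148), so δ^2 = u(483)/u(1148).
With u(x) = x: δ^2 = 483/1148 = 0.42073.
Hence δ = (0.42073)^(1/2) = 0.64864.

δ ≈ 0.649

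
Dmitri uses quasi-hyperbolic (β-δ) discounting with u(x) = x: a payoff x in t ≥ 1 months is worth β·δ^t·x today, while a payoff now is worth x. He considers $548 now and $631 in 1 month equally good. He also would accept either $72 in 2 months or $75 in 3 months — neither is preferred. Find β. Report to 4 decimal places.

β ≈ 0.9046

The second indifference involves only future payoffs, so β cancels: β·δ^2·72 = β·δ^3·75, giving δ = 72/75 = 0.96000.
The first indifference: 548 = β·δ·631, so β = 548/(δ·631) = 548/(0.96000·631) ≈ 0.9046.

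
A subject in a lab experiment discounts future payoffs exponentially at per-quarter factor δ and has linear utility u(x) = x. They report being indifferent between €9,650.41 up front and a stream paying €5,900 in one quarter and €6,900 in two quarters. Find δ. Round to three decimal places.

δ ≈ 0.830

The stream is worth 5900δ + 6900δ² today, so 5900δ + 6900δ² = 9650.41.
Rearranged: 6900δ² + 5900δ − 9650.41 = 0.
The positive root is δ = [−5900 + √(5900² + 4·6900·9650.41)] / (2·6900) = (−5900 + 17354.000)/13800 ≈ 0.830.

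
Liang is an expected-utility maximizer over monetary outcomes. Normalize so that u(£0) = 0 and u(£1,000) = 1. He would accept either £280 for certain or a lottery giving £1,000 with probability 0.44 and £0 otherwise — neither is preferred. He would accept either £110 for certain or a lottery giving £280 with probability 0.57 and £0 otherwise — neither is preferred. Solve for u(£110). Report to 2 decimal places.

0.25

First, u(£280) = 0.44·u(£1,000) + 0.56·u(£0) = 0.44.
The second indifference gives u(£110) = 0.57·u(£280) + 0.43·u(£0) = 0.57·0.44 + 0.43·0.00 = 0.2508.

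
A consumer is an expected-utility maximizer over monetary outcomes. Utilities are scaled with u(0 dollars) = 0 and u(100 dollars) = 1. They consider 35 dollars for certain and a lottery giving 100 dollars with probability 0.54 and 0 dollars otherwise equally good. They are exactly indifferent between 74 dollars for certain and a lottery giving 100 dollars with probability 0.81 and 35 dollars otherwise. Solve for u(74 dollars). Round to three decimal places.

0.913

The first gamble pins u(35 dollars): it must equal 0.54·1 + 0.46·0 = 0.54.
Then u(74 dollars) = 0.81·u(100 dollars) + 0.19·u(35 dollars) = 0.81·1.00 + 0.19·0.54 = 0.9126.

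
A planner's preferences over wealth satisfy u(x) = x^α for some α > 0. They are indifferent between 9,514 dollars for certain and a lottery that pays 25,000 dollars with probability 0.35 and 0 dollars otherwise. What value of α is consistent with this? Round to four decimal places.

α ≈ 1.0866

Since u(0) = 0, the lottery's EU is 0.35·25000^α.
Setting u(9514) equal to that: 9514^α = 0.35·25000^α ⇒ (9514/25000)^α = 0.35.
Taking logs: α·ln(9514/25000) = ln(0.35), so α = -1.0498221 / -0.9661114 ≈ 1.0866.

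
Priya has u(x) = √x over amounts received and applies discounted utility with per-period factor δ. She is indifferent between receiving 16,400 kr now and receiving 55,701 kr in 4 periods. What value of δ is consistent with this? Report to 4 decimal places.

δ ≈ 0.8583

Equating discounted utilities: u(16400) = δ^4·u(55701) ⇒ δ^4 = u(16400)/u(55701).
Since u(x) = √x, δ^4 = √(16400/55701) = 0.54261.
Taking the 4th root: δ = 0.54261^(1/4) ≈ 0.8583.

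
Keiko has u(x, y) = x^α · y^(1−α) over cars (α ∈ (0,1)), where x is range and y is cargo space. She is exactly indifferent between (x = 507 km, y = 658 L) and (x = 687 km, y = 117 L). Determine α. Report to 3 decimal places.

The Cobb–Douglas utilities coincide, so 507^α·658^(1−α) = 687^α·117^(1−α).
(507/687)^α = (117/658)^(1−α); take logs: α·ln(507/687) = (1−α)·ln(117/658), i.e. α·-0.303823 = (1−α)·-1.727031.
Thus α·(-2.030854) = -1.727031, so α = -1.727031/-2.030854 ≈ 0.850.

α ≈ 0.850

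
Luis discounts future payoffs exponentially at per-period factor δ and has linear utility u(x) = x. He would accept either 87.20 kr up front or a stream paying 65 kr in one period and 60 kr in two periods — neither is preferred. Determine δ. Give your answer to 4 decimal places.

Present value of the stream is 65·δ + 60·δ². Indifference gives 65δ + 60δ² = 87.20.
So 60δ² + 65δ − 87.20 = 0.
The positive root is δ = [−65 + √(65² + 4·60·87.20)] / (2·60) = (−65 + 158.597)/120 ≈ 0.7800.

δ ≈ 0.7800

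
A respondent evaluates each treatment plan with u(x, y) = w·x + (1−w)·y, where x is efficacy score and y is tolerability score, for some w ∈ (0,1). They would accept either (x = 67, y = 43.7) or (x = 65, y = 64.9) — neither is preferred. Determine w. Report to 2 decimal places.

w = 0.91

u(67,43.7) = u(65,64.9) means w·67 + (1−w)·43.7 = w·65 + (1−w)·64.9.
Collecting terms: w·2 = (1−w)·21.2.
Hence w = 21.2/(2+21.2) = 21.2/23.2 = 0.91.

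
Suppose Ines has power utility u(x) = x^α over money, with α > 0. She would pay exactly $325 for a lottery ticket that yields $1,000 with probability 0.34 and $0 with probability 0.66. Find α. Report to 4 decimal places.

The lottery's expected utility is 0.34·u(1000) + 0.66·u(0) = 0.34·1000^α (since u(0) = 0 for α > 0).
Setting u(325) equal to that: 325^α = 0.34·1000^α ⇒ (325/1000)^α = 0.34.
Take logs: α = ln 0.34 / ln(325/1000) ≈ 0.959855.

α ≈ 0.9599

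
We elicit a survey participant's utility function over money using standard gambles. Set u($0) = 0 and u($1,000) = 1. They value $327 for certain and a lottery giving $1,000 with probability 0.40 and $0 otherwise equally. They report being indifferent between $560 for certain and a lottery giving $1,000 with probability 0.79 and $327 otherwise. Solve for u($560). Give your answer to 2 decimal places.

First, u($327) = 0.40·u($1,000) + 0.60·u($0) = 0.40.
The second indifference gives u($560) = 0.79·u($1,000) + 0.21·u($327) = 0.79·1.00 + 0.21·0.40 = 0.8740.

0.87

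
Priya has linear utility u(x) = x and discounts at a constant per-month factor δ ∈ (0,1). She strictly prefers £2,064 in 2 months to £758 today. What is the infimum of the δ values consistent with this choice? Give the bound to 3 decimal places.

Comparing present values: 758 < δ^2·2064.
So δ^2 > 758/2064 = 0.36725; taking the square root of both positive sides preserves the inequality.
δ > (758/2064)^(1/2) ≈ 0.606.

δ > 0.606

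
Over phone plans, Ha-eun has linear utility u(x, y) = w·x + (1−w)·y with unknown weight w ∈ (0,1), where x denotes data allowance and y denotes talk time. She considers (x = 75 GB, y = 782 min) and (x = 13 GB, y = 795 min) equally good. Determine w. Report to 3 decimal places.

w = 0.173

Equating utilities: w·75 + (1−w)·782 = w·13 + (1−w)·795.
w·(75−13) = (1−w)·(795−782), i.e. w·62 = (1−w)·13.
The marginal rate of substitution is 13/62, so w = 13/(62+13) = 0.173.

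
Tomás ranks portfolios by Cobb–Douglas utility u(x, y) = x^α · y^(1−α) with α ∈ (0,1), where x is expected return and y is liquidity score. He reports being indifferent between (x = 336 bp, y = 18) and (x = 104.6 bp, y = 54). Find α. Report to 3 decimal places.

Set the two utilities equal: 336^α·18^(1−α) = 104.6^α·54^(1−α).
(336/104.6)^α = (54/18)^(1−α); take logs: α·ln(336/104.6) = (1−α)·ln(54/18), i.e. α·1.166968 = (1−α)·1.098612.
So α/(1−α) = (1.098612)/(1.166968) = 0.941424, and α = 0.941424/1.941424 ≈ 0.485.

α ≈ 0.485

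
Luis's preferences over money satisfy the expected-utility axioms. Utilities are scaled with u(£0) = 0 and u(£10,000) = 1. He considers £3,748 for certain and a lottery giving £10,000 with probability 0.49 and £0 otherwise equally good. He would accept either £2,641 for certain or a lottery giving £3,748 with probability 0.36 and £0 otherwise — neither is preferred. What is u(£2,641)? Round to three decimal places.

0.176

From the first indifference, u(£3,748) = 0.49·u(£10,000) + 0.51·u(£0) = 0.49·1 + 0.51·0 = 0.49.
The second indifference gives u(£2,641) = 0.36·u(£3,748) + 0.64·u(£0) = 0.36·0.49 + 0.64·0.00 = 0.1764.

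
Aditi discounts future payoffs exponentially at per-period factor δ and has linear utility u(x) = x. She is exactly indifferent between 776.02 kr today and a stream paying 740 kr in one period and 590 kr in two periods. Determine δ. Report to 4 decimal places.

Equating present values: 776.02 = 740δ + 590δ².
That is, 590δ² + 740δ − 776.02 = 0, a quadratic in δ.
The positive root is δ = [−740 + √(740² + 4·590·776.02)] / (2·590) = (−740 + 1542.403)/1180 ≈ 0.6800.

δ ≈ 0.6800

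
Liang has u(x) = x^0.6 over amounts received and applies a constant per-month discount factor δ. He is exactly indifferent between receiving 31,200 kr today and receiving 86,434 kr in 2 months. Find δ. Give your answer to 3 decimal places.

δ ≈ 0.737

Indifference means u(31200) = δ^2 · u(86434), so δ^2 = u(31200)/u(86434).
With u(x) = x^0.6: δ^2 = 31200^0.6/86434^0.6 = (31200/86434)^0.6 = 0.54260.
So δ = 0.54260^(1/2) ≈ 0.737.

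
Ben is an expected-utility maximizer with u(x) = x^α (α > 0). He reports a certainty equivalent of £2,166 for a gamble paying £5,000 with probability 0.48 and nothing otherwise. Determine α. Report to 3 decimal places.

The lottery's expected utility is 0.48·u(5000) + 0.52·u(0) = 0.48·5000^α (since u(0) = 0 for α > 0).
Equating: 2166^α = 0.48·5000^α, i.e. 0.4332^α = 0.48.
α = ln(0.48) / ln(2166/5000) = -0.733969/-0.836556 ≈ 0.877.

α ≈ 0.877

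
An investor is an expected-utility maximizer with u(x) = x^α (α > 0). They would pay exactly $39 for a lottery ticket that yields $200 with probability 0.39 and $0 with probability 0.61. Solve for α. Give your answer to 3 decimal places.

α ≈ 0.576

EU(lottery) = 0.39·200^α + 0.61·0 = 0.39·200^α.
Equating: 39^α = 0.39·200^α, i.e. 0.1950^α = 0.39.
Taking logs: α·ln(39/200) = ln(0.39), so α = -0.941609 / -1.634756 ≈ 0.576.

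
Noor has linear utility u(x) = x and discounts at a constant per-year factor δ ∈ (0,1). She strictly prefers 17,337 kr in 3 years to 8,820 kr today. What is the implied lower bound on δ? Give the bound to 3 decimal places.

δ > 0.798

The preference means 8820 < δ^3·17337.
Dividing by 17337: δ^3 > 0.50874. Both sides are positive, so the cube root keeps the direction.
δ > 0.50874^(1/3) = 0.798.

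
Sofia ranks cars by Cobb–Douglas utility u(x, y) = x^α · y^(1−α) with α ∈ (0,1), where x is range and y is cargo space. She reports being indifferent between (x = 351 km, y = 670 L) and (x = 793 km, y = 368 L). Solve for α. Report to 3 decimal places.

α ≈ 0.424

The Cobb–Douglas utilities coincide, so 351^α·670^(1−α) = 793^α·368^(1−α).
Taking logs: α·ln 351 + (1−α)·ln 670 = α·ln 793 + (1−α)·ln 368, i.e. α·-0.815037 = (1−α)·-0.599195.
Thus α·(-1.414232) = -0.599195, so α = -0.599195/-1.414232 ≈ 0.424.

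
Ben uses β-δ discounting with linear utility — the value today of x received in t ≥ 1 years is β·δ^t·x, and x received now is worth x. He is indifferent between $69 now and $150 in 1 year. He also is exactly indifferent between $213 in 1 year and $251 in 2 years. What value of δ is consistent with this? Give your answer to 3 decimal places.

δ ≈ 0.849

Both payoffs in the second observation are in the future, so β drops out: δ^1·213 = δ^2·251 ⇒ δ = 213/251 = 0.84861.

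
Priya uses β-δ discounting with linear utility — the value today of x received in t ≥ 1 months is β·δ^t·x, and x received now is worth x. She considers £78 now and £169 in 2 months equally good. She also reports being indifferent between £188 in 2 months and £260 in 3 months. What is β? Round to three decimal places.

From the later pair, β·δ^2·188 = β·δ^3·260; dividing through, δ = 188/260 = 0.72308.
Now use the now-vs-future pair: 78 = β·δ^2·169 gives β = 78/(0.52284·169) ≈ 0.883.

β ≈ 0.883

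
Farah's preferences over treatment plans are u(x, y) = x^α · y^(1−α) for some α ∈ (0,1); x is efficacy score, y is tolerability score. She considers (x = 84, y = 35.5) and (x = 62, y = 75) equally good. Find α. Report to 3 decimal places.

The Cobb–Douglas utilities coincide, so 84^α·35.5^(1−α) = 62^α·75^(1−α).
Rearrange to (84/62)^α = (75/35.5)^(1−α) and take logs: α·0.303682 = (1−α)·0.747955.
So α/(1−α) = (0.747955)/(0.303682) = 2.462955, and α = 2.462955/3.462955 ≈ 0.711.

α ≈ 0.711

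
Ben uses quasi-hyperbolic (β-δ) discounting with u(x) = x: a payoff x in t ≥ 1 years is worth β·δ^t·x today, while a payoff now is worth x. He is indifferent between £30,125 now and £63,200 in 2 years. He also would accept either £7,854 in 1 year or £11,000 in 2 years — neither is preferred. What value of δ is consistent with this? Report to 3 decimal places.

δ ≈ 0.714

The second indifference involves only future payoffs, so β cancels: β·δ^1·7854 = β·δ^2·11000, giving δ = 7854/11000 = 0.71400.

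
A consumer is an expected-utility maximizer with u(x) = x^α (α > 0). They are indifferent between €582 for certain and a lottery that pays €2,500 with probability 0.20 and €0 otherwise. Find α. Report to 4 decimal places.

The lottery's expected utility is 0.20·u(2500) + 0.80·u(0) = 0.20·2500^α (since u(0) = 0 for α > 0).
Setting u(582) equal to that: 582^α = 0.20·2500^α ⇒ (582/2500)^α = 0.20.
α = ln(0.20) / ln(582/2500) = -1.6094379/-1.4575756 ≈ 1.1042.

α ≈ 1.1042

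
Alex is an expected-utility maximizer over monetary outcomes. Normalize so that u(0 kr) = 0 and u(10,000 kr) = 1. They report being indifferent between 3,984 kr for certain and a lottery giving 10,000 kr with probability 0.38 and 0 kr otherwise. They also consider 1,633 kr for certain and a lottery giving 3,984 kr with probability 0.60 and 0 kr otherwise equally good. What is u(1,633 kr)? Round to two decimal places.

First, u(3,984 kr) = 0.38·u(10,000 kr) + 0.62·u(0 kr) = 0.38.
Then u(1,633 kr) = 0.60·u(3,984 kr) + 0.40·u(0 kr) = 0.60·0.38 + 0.40·0.00 = 0.2280.

0.23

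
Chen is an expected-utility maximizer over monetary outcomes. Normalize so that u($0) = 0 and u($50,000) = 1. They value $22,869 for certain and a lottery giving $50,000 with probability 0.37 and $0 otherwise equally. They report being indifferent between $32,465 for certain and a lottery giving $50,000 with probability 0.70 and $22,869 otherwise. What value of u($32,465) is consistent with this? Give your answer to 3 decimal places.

0.811

First, u($22,869) = 0.37·u($50,000) + 0.63·u($0) = 0.37.
The second indifference gives u($32,465) = 0.70·u($50,000) + 0.30·u($22,869) = 0.70·1.00 + 0.30·0.37 = 0.8110.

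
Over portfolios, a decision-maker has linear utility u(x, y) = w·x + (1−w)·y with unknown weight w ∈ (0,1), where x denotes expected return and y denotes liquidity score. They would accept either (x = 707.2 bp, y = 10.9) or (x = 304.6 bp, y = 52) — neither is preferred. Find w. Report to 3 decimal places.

w = 0.093

Equating utilities: w·707.2 + (1−w)·10.9 = w·304.6 + (1−w)·52.
Collecting terms: w·402.6 = (1−w)·41.1.
The marginal rate of substitution is 41.1/402.6, so w = 41.1/(402.6+41.1) = 0.093.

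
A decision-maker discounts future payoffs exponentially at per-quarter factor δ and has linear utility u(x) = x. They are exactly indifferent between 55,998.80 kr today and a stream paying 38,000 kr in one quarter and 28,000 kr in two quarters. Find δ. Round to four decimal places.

δ ≈ 0.8900

Present value of the stream is 38000·δ + 28000·δ². Indifference gives 38000δ + 28000δ² = 55998.80.
That is, 28000δ² + 38000δ − 55998.80 = 0, a quadratic in δ.
The positive root is δ = [−38000 + √(38000² + 4·28000·55998.80)] / (2·28000) = (−38000 + 87840.000)/56000 ≈ 0.8900.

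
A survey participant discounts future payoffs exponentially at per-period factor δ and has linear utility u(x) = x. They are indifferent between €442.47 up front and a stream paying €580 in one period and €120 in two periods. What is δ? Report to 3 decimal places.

δ ≈ 0.670

The stream is worth 580δ + 120δ² today, so 580δ + 120δ² = 442.47.
Rearranged: 120δ² + 580δ − 442.47 = 0.
By the quadratic formula (taking the positive root), δ = (−580 + √548785.60) / 240 ≈ 0.670.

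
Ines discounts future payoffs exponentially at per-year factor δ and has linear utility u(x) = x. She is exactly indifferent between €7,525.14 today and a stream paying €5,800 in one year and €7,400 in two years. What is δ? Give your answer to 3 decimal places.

The stream is worth 5800δ + 7400δ² today, so 5800δ + 7400δ² = 7525.14.
So 7400δ² + 5800δ − 7525.14 = 0.
δ = (−5800 + √(5800² + 4·7400·7525.14)) / (2·7400) = (−5800 + √256384144.00) / 14800 ≈ 0.690.

δ ≈ 0.690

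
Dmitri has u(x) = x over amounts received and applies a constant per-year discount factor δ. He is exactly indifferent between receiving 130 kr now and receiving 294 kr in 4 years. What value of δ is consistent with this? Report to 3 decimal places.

δ ≈ 0.815

The payoff in 4 years is discounted by δ^4, so u(130) = δ^4·u(294) and δ^4 = u(130)/u(294).
With u(x) = x: δ^4 = 130/294 = 0.44218.
Taking the 4th root: δ = 0.44218^(1/4) ≈ 0.815.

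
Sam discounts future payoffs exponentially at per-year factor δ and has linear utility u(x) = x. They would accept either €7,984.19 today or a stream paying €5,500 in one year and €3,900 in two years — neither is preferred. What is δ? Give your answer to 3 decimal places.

The stream is worth 5500δ + 3900δ² today, so 5500δ + 3900δ² = 7984.19.
So 3900δ² + 5500δ − 7984.19 = 0.
δ = (−5500 + √(5500² + 4·3900·7984.19)) / (2·3900) = (−5500 + √154803364.00) / 7800 ≈ 0.890.

δ ≈ 0.890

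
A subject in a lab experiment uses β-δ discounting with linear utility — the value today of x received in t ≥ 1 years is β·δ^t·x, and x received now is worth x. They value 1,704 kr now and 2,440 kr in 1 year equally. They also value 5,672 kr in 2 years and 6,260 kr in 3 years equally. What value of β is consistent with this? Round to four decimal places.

β ≈ 0.7708

From the later pair, β·δ^2·5672 = β·δ^3·6260; dividing through, δ = 5672/6260 = 0.90607.
The first indifference: 1704 = β·δ·2440, so β = 1704/(δ·2440) = 1704/(0.90607·2440) ≈ 0.7708.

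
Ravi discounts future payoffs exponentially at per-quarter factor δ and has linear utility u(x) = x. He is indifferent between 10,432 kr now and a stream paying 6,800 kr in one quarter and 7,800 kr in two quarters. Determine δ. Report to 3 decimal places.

δ ≈ 0.800

Equating present values: 10432 = 6800δ + 7800δ².
So 7800δ² + 6800δ − 10432 = 0.
By the quadratic formula (taking the positive root), δ = (−6800 + √371718400.00) / 15600 ≈ 0.800.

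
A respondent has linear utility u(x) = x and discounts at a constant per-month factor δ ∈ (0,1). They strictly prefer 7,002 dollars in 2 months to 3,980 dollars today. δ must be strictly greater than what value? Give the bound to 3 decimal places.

δ > 0.754

The preference means 3980 < δ^2·7002.
Dividing by 7002: δ^2 > 0.56841. Both sides are positive, so the square root keeps the direction.
δ > (3980/7002)^(1/2) ≈ 0.754.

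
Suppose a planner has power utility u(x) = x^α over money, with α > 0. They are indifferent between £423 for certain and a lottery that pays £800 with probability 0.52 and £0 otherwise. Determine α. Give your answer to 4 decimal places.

EU(lottery) = 0.52·800^α + 0.48·0 = 0.52·800^α.
Setting u(423) equal to that: 423^α = 0.52·800^α ⇒ (423/800)^α = 0.52.
α = ln(0.52) / ln(423/800) = -0.6539265/-0.6372395 ≈ 1.0262.

α ≈ 1.0262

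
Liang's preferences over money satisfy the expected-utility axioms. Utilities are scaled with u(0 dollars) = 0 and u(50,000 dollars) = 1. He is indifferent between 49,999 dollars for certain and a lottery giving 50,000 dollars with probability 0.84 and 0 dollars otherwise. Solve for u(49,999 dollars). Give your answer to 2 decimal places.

0.84

u(49,999 dollars) equals the lottery's expected utility: 0.84·1 + 0.16·0 = 0.84.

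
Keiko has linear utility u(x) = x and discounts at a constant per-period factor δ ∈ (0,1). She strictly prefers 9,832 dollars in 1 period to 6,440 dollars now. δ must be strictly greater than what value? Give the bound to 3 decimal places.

δ > 0.655

Comparing present values: 6440 < δ·9832.
So δ > 6440/9832 = 0.65500.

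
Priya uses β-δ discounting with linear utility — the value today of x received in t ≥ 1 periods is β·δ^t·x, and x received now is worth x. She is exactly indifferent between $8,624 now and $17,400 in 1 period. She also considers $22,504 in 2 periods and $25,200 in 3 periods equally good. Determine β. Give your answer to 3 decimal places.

From the later pair, β·δ^2·22504 = β·δ^3·25200; dividing through, δ = 22504/25200 = 0.89302.
The first indifference: 8624 = β·δ·17400, so β = 8624/(δ·17400) = 8624/(0.89302·17400) ≈ 0.555.

β ≈ 0.555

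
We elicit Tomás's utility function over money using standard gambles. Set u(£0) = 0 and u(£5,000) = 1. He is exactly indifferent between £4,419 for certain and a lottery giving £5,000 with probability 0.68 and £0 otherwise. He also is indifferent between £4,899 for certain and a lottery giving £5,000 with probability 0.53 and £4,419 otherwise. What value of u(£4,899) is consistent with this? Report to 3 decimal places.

First, u(£4,419) = 0.68·u(£5,000) + 0.32·u(£0) = 0.68.
Then u(£4,899) = 0.53·u(£5,000) + 0.47·u(£4,419) = 0.53·1.00 + 0.47·0.68 = 0.8496.

0.850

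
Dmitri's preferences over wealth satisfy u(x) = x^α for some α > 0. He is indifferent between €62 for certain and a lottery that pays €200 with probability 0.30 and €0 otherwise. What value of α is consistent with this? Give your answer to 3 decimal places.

α ≈ 1.028

The lottery's expected utility is 0.30·u(200) + 0.70·u(0) = 0.30·200^α (since u(0) = 0 for α > 0).
Equating: 62^α = 0.30·200^α, i.e. 0.3100^α = 0.30.
Taking logs: α·ln(62/200) = ln(0.30), so α = -1.203973 / -1.171183 ≈ 1.028.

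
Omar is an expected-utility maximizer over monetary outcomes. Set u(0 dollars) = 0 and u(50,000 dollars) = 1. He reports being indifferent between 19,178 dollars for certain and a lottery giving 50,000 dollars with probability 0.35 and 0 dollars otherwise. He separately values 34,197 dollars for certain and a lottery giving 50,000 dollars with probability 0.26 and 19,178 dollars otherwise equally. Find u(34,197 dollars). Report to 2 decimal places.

0.52

First, u(19,178 dollars) = 0.35·u(50,000 dollars) + 0.65·u(0 dollars) = 0.35.
Chaining: u(34,197 dollars) = 0.26·1.00 + 0.74·0.35 = 0.5190.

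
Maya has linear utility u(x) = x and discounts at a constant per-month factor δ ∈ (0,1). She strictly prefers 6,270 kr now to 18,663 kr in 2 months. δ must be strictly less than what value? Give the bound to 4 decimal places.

Comparing present values: 6270 > δ^2·18663.
So δ^2 < 6270/18663 = 0.33596; taking the square root of both positive sides preserves the inequality.
δ < (6270/18663)^(1/2) ≈ 0.5796.

δ < 0.5796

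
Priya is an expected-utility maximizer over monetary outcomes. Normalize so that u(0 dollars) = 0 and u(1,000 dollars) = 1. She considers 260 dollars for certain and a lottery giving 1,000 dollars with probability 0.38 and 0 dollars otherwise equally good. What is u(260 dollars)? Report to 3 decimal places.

0.380

The indifference gives u(260 dollars) = 0.38·u(1,000 dollars) + 0.62·u(0 dollars) = 0.38·1 + 0.62·0 = 0.38.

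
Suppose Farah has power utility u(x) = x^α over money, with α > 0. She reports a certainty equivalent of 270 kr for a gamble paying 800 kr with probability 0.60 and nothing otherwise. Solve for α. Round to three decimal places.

Since u(0) = 0, the lottery's EU is 0.60·800^α.
Setting u(270) equal to that: 270^α = 0.60·800^α ⇒ (270/800)^α = 0.60.
α = ln(0.60) / ln(270/800) = -0.510826/-1.086190 ≈ 0.470.

α ≈ 0.470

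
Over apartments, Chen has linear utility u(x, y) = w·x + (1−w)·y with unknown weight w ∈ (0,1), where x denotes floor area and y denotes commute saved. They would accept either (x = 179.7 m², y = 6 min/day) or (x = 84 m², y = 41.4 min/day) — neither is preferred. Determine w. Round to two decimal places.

u(179.7,6) = u(84,41.4) means w·179.7 + (1−w)·6 = w·84 + (1−w)·41.4.
Rearranging, 95.7·w − 35.4·(1−w) = 0.
Hence w = 35.4/(95.7+35.4) = 35.4/131.1 = 0.27.

w = 0.27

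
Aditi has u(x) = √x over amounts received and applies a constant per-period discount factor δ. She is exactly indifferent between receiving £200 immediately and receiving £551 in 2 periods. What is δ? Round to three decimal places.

δ ≈ 0.776

The payoff in 2 periods is discounted by δ^2, so u(200) = δ^2·u(551) and δ^2 = u(200)/u(551).
Since u(x) = √x, δ^2 = √(200/551) = 0.60248.
So δ = 0.60248^(1/2) ≈ 0.776.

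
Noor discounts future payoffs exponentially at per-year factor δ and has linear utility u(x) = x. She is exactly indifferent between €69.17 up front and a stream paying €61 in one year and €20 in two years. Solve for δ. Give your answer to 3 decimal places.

δ ≈ 0.880

Equating present values: 69.17 = 61δ + 20δ².
Rearranged: 20δ² + 61δ − 69.17 = 0.
δ = (−61 + √(61² + 4·20·69.17)) / (2·20) = (−61 + √9254.60) / 40 ≈ 0.880.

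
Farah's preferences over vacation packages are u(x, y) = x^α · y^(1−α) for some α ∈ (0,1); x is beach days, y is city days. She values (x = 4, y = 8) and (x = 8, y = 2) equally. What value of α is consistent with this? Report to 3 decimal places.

α ≈ 0.667

Set the two utilities equal: 4^α·8^(1−α) = 8^α·2^(1−α).
Taking logs: α·ln 4 + (1−α)·ln 8 = α·ln 8 + (1−α)·ln 2, i.e. α·-0.693147 = (1−α)·-1.386294.
Thus α·(-2.079441) = -1.386294, so α = -1.386294/-2.079441 ≈ 0.667.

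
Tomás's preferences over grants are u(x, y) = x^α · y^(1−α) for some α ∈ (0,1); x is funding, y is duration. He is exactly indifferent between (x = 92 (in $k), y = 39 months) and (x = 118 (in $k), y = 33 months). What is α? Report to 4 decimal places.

α ≈ 0.4016

Set the two utilities equal: 92^α·39^(1−α) = 118^α·33^(1−α).
Taking logs: α·ln 92 + (1−α)·ln 39 = α·ln 118 + (1−α)·ln 33, i.e. α·-0.2488960 = (1−α)·-0.1670541.
Thus α·(-0.4159501) = -0.1670541, so α = -0.1670541/-0.4159501 ≈ 0.4016.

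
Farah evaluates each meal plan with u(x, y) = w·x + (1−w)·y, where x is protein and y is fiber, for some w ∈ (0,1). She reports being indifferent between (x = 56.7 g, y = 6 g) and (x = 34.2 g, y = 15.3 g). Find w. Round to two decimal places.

u(56.7,6) = u(34.2,15.3) means w·56.7 + (1−w)·6 = w·34.2 + (1−w)·15.3.
Rearranging, 22.5·w − 9.3·(1−w) = 0.
The marginal rate of substitution is 9.3/22.5, so w = 9.3/(22.5+9.3) = 0.29.

w = 0.29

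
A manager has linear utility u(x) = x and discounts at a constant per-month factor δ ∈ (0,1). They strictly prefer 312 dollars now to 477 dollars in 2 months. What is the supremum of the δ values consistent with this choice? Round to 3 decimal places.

δ < 0.809

The preference means 312 > δ^2·477.
Hence δ^2 < 312/477 = 0.65409, and x ↦ x^(1/2) is increasing on (0,∞).
δ < 0.65409^(1/2) = 0.809.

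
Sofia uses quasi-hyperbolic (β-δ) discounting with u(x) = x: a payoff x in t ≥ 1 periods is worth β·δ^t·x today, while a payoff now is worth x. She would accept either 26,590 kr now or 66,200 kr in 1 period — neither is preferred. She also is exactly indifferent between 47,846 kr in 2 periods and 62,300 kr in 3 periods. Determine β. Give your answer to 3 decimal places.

Both payoffs in the second observation are in the future, so β drops out: δ^2·47846 = δ^3·62300 ⇒ δ = 47846/62300 = 0.76799.
Substituting δ into 26590 = β·δ·66200: β = 26590/(50841.175) ≈ 0.523.

β ≈ 0.523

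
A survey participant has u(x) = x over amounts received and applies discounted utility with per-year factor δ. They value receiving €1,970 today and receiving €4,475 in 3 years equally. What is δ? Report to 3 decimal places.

Indifference means u(1970) = δ^3 · u(4475), so δ^3 = u(1970)/u(4475).
With u(x) = x: δ^3 = 1970/4475 = 0.44022.
Hence δ = (0.44022)^(1/3) = 0.76072.

δ ≈ 0.761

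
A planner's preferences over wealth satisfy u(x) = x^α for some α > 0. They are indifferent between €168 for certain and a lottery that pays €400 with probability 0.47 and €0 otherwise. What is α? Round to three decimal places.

α ≈ 0.870

The lottery's expected utility is 0.47·u(400) + 0.53·u(0) = 0.47·400^α (since u(0) = 0 for α > 0).
Equating: 168^α = 0.47·400^α, i.e. 0.4200^α = 0.47.
Taking logs: α·ln(168/400) = ln(0.47), so α = -0.755023 / -0.867501 ≈ 0.870.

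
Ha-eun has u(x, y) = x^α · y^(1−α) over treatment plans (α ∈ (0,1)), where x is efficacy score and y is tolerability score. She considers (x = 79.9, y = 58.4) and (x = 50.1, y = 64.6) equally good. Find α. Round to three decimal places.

α ≈ 0.178

Indifference: 79.9^α · 58.4^(1−α) = 50.1^α · 64.6^(1−α).
Rearrange to (79.9/50.1)^α = (64.6/58.4)^(1−α) and take logs: α·0.466755 = (1−α)·0.100899.
Thus α·(0.567654) = 0.100899, so α = 0.100899/0.567654 ≈ 0.178.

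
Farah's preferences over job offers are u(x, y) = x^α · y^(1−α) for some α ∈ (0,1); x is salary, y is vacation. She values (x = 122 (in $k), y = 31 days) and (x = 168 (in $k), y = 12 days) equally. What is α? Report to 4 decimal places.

Indifference: 122^α · 31^(1−α) = 168^α · 12^(1−α).
(122/168)^α = (12/31)^(1−α); take logs: α·ln(122/168) = (1−α)·ln(12/31), i.e. α·-0.3199429 = (1−α)·-0.9490806.
So α/(1−α) = (-0.9490806)/(-0.3199429) = 2.9664062, and α = 2.9664062/3.9664062 ≈ 0.7479.

α ≈ 0.7479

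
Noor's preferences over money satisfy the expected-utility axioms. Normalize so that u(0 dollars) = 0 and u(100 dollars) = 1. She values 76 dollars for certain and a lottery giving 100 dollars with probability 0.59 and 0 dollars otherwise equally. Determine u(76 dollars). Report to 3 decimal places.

0.590

The indifference gives u(76 dollars) = 0.59·u(100 dollars) + 0.41·u(0 dollars) = 0.59·1 + 0.41·0 = 0.59.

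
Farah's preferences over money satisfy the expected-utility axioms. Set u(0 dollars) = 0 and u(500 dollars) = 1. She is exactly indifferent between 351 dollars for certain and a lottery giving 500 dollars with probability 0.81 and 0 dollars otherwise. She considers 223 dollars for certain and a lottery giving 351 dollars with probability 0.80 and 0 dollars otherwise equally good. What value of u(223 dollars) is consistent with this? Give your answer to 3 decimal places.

0.648

First, u(351 dollars) = 0.81·u(500 dollars) + 0.19·u(0 dollars) = 0.81.
The second indifference gives u(223 dollars) = 0.80·u(351 dollars) + 0.20·u(0 dollars) = 0.80·0.81 + 0.20·0.00 = 0.6480.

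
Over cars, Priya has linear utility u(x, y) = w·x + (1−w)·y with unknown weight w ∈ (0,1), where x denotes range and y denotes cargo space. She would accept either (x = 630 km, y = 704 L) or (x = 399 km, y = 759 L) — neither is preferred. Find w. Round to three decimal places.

w = 0.192

Equating utilities: w·630 + (1−w)·704 = w·399 + (1−w)·759.
w·(630−399) = (1−w)·(759−704), i.e. w·231 = (1−w)·55.
So w/(1−w) = 55/231 = 0.2381, giving w = 55/(231+55) = 0.192.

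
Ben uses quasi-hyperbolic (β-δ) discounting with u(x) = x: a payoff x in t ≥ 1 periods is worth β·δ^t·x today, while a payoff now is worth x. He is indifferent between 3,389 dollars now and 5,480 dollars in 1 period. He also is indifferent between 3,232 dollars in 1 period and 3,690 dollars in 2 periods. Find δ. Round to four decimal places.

From the later pair, β·δ^1·3232 = β·δ^2·3690; dividing through, δ = 3232/3690 = 0.87588.

δ ≈ 0.8759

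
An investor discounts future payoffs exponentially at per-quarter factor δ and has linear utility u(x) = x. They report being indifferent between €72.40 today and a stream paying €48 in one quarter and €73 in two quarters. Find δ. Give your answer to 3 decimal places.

Equating present values: 72.40 = 48δ + 73δ².
So 73δ² + 48δ − 72.40 = 0.
The positive root is δ = [−48 + √(48² + 4·73·72.40)] / (2·73) = (−48 + 153.117)/146 ≈ 0.720.

δ ≈ 0.720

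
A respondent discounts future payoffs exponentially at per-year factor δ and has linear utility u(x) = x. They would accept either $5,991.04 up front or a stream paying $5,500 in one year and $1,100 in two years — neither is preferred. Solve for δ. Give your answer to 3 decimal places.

δ ≈ 0.920

The stream is worth 5500δ + 1100δ² today, so 5500δ + 1100δ² = 5991.04.
That is, 1100δ² + 5500δ − 5991.04 = 0, a quadratic in δ.
By the quadratic formula (taking the positive root), δ = (−5500 + √56610576.00) / 2200 ≈ 0.920.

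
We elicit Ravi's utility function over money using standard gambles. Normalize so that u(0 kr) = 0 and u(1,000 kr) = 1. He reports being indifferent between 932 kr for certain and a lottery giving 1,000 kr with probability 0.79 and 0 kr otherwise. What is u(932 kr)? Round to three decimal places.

u(932 kr) equals the lottery's expected utility: 0.79·1 + 0.21·0 = 0.79.

0.790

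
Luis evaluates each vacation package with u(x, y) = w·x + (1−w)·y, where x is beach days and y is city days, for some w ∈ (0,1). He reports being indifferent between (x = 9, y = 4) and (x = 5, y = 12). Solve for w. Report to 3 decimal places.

w = 0.667

u(9,4) = u(5,12) means w·9 + (1−w)·4 = w·5 + (1−w)·12.
Rearranging, 4·w − 8·(1−w) = 0.
Hence w = 8/(4+8) = 8/12 = 0.667.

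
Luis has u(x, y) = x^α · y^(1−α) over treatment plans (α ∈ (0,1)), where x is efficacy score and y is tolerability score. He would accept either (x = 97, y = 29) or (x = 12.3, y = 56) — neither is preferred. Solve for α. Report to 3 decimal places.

Set the two utilities equal: 97^α·29^(1−α) = 12.3^α·56^(1−α).
Rearrange to (97/12.3)^α = (56/29)^(1−α) and take logs: α·2.065112 = (1−α)·0.658056.
Thus α·(2.723168) = 0.658056, so α = 0.658056/2.723168 ≈ 0.242.

α ≈ 0.242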